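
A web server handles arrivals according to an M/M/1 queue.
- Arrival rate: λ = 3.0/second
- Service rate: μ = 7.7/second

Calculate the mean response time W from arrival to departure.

First, compute utilization: ρ = λ/μ = 3.0/7.7 = 0.3896
For M/M/1: W = 1/(μ-λ)
W = 1/(7.7-3.0) = 1/4.70
W = 0.2128 seconds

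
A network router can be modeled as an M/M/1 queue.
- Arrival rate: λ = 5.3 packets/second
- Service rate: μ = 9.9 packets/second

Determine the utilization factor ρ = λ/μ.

Server utilization: ρ = λ/μ
ρ = 5.3/9.9 = 0.5354
The server is busy 53.54% of the time.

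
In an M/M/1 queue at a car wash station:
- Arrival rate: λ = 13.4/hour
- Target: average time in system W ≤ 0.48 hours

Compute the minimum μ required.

For M/M/1: W = 1/(μ-λ)
Need W ≤ 0.48, so 1/(μ-λ) ≤ 0.48
μ - λ ≥ 1/0.48 = 2.0833
μ ≥ 13.4 + 2.0833 = 15.4833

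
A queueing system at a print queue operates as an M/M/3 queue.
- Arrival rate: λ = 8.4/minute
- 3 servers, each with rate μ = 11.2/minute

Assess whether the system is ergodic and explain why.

Stability requires ρ = λ/(cμ) < 1
ρ = 8.4/(3 × 11.2) = 8.4/33.60 = 0.2500
Since 0.2500 < 1, the system is STABLE.
The servers are busy 25.00% of the time.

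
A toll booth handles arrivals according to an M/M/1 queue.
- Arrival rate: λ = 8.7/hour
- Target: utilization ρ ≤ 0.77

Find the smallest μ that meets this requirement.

ρ = λ/μ, so μ = λ/ρ
μ ≥ 8.7/0.77 = 11.2987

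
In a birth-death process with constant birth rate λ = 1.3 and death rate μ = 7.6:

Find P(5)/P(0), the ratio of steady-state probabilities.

For constant rates: P(n)/P(0) = (λ/μ)^n
P(5)/P(0) = (1.3/7.6)^5 = 0.17105^5 = 0.0001464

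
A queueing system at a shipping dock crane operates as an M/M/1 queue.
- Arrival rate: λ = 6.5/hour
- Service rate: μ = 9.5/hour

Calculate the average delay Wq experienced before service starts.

First, compute utilization: ρ = λ/μ = 6.5/9.5 = 0.6842
For M/M/1: Wq = λ/(μ(μ-λ))
Wq = 6.5/(9.5 × (9.5-6.5))
Wq = 6.5/(9.5 × 3.00)
Wq = 0.2281 hours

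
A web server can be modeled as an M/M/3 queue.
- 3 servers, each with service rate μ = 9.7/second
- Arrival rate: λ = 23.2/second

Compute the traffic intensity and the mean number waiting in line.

Traffic intensity: ρ = λ/(cμ) = 23.2/(3×9.7) = 0.7973
Since ρ = 0.7973 < 1, system is stable.
Offered load a = λ/μ = cρ = 23.2/9.7 = 2.3918
P₀ = [ Σₙ₌₀^2 aⁿ/n! + a^3/(3!(1-ρ)) ]⁻¹
Σ = a^0/0! + a^1/1! + a^2/2! = 1.0000 + 2.3918 + 2.8602 = 6.2520
a^3/(3!(1-ρ)) = 13.6820/(6 × 0.20275) = 11.2470
P₀ = 1/(6.2520 + 11.2470) = 0.05715
Lq = P₀·a^3·ρ / (3!(1-ρ)²) = 0.057146 × 13.6820 × 0.79725 / (6 × 0.041107) = 2.5273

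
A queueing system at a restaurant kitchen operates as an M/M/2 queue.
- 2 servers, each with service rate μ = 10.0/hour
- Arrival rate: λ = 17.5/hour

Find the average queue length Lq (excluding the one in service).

Traffic intensity: ρ = λ/(cμ) = 17.5/(2×10.0) = 0.8750
Since ρ = 0.8750 < 1, system is stable.
Offered load a = λ/μ = cρ = 17.5/10.0 = 1.7500
P₀ = [ Σₙ₌₀^1 aⁿ/n! + a^2/(2!(1-ρ)) ]⁻¹
Σ = a^0/0! + a^1/1! = 1.0000 + 1.7500 = 2.7500
a^2/(2!(1-ρ)) = 3.0625/(2 × 0.1250) = 12.2500
P₀ = 1/(2.7500 + 12.2500) = 0.06667
Lq = P₀·a^2·ρ / (2!(1-ρ)²) = 0.066667 × 3.0625 × 0.87500 / (2 × 0.015625) = 5.7167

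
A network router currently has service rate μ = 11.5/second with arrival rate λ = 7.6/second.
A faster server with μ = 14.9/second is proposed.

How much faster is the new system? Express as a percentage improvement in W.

System 1: ρ₁ = 7.6/11.5 = 0.6609, W₁ = 1/(11.5-7.6) = 0.256410
System 2: ρ₂ = 7.6/14.9 = 0.5101, W₂ = 1/(14.9-7.6) = 0.136986
Improvement: (W₁-W₂)/W₁ = (0.256410-0.136986)/0.256410 = 46.58%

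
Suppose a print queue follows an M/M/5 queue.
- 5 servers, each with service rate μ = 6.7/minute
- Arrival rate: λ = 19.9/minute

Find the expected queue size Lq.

Traffic intensity: ρ = λ/(cμ) = 19.9/(5×6.7) = 0.5940
Since ρ = 0.5940 < 1, system is stable.
Offered load a = λ/μ = cρ = 19.9/6.7 = 2.9701
P₀ = [ Σₙ₌₀^4 aⁿ/n! + a^5/(5!(1-ρ)) ]⁻¹
Σ = a^0/0! + a^1/1! + a^2/2! + a^3/3! + a^4/4! = 1.0000 + 2.9701 + 4.4109 + 4.3670 + 3.2427 = 15.9907
a^5/(5!(1-ρ)) = 231.1487/(120 × 0.40597) = 4.7448
P₀ = 1/(15.9907 + 4.7448) = 0.04823
Lq = P₀·a^5·ρ / (5!(1-ρ)²) = 0.048226 × 231.1487 × 0.59403 / (120 × 0.16481) = 0.3348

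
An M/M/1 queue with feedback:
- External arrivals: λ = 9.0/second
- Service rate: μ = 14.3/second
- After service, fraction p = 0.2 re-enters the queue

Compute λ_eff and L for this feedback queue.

Effective arrival rate: λ_eff = λ/(1-p) = 9.0/(1-0.2) = 9.0/0.80 = 11.2500
ρ = λ_eff/μ = 11.2500/14.3 = 0.78671
L = ρ/(1-ρ) = 0.78671/(1-0.78671) = 3.6885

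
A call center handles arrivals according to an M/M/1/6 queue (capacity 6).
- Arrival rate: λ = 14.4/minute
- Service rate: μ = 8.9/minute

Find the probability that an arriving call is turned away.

ρ = λ/μ = 14.4/8.9 = 1.6180
P₀ = (1-ρ)/(1-ρ^(K+1)) = (1-1.6180)/(1-1.6180^7) = -0.6180/-28.0302 = 0.02205
P_K = P₀×ρ^K = 0.02205 × 1.6180^6 = 0.02205 × 17.9420 = 0.3956
Blocking probability = 39.56%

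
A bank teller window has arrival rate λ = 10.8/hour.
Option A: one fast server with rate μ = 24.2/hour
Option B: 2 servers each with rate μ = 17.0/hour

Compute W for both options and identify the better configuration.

Option A: single server μ = 24.2 (M/M/1)
  ρ_A = 10.8/24.2 = 0.4463
  W_A = 1/(μ-λ) = 1/(24.2-10.8) = 1/13.40 = 0.07463

Option B: 2 servers μ = 17.0 (M/M/2)
  ρ_B = λ/(cμ) = 10.8/(2×17.0) = 0.3176
  Offered load a = λ/μ = cρ = 10.8/17.0 = 0.6353
  P₀ = [ Σₙ₌₀^1 aⁿ/n! + a^2/(2!(1-ρ)) ]⁻¹
  Σ = a^0/0! + a^1/1! = 1.0000 + 0.6353 = 1.6353
  a^2/(2!(1-ρ)) = 0.4036/(2 × 0.6824) = 0.2957
  P₀ = 1/(1.6353 + 0.2957) = 0.5179
  Lq = P₀·a^2·ρ / (2!(1-ρ)²) = 0.5179 × 0.4036 × 0.3176 / (2 × 0.4656) = 0.07129
  Wq_B = Lq/λ = 0.07129/10.8 = 0.006601
  W_B = Wq_B + 1/μ = 0.006601 + 0.05882 = 0.06542

Since W_B = 0.06542 < W_A = 0.07463, Option B (multiple servers) has the shorter time in system.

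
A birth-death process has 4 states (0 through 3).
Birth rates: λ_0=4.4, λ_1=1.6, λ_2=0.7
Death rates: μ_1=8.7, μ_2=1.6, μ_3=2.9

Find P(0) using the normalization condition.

Ratios P(n)/P(0) = (λ₀···λₙ₋₁)/(μ₁···μₙ):
P(1)/P(0) = (4.4)/(8.7) = 0.50575
P(2)/P(0) = (4.4×1.6)/(8.7×1.6) = 0.50575
P(3)/P(0) = (4.4×1.6×0.7)/(8.7×1.6×2.9) = 0.12208

Normalization: ∑ P(n) = 1
P(0) × (1.0000 + 0.50575 + 0.50575 + 0.12208) = 1
P(0) × 2.1336 = 1
P(0) = 1/2.1336 = 0.4687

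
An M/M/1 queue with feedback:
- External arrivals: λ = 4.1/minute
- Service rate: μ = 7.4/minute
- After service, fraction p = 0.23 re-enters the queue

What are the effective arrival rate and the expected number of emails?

Effective arrival rate: λ_eff = λ/(1-p) = 4.1/(1-0.23) = 4.1/0.77 = 5.3247
ρ = λ_eff/μ = 5.3247/7.4 = 0.71955
L = ρ/(1-ρ) = 0.71955/(1-0.71955) = 2.5657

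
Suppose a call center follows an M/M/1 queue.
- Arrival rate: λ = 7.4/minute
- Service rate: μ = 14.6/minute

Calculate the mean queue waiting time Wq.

First, compute utilization: ρ = λ/μ = 7.4/14.6 = 0.5068
For M/M/1: Wq = λ/(μ(μ-λ))
Wq = 7.4/(14.6 × (14.6-7.4))
Wq = 7.4/(14.6 × 7.20)
Wq = 0.07040 minutes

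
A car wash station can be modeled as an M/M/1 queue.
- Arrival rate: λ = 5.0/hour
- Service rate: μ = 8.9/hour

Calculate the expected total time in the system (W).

First, compute utilization: ρ = λ/μ = 5.0/8.9 = 0.5618
For M/M/1: W = 1/(μ-λ)
W = 1/(8.9-5.0) = 1/3.90
W = 0.2564 hours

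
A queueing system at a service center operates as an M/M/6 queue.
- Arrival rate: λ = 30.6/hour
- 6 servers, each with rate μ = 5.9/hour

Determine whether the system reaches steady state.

Stability requires ρ = λ/(cμ) < 1
ρ = 30.6/(6 × 5.9) = 30.6/35.40 = 0.8644
Since 0.8644 < 1, the system is STABLE.
The servers are busy 86.44% of the time.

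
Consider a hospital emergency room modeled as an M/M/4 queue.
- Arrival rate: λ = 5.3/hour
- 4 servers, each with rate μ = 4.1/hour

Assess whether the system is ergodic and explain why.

Stability requires ρ = λ/(cμ) < 1
ρ = 5.3/(4 × 4.1) = 5.3/16.40 = 0.3232
Since 0.3232 < 1, the system is STABLE.
The servers are busy 32.32% of the time.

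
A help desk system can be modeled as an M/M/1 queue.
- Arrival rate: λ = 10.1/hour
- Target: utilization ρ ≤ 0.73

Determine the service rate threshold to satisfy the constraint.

ρ = λ/μ, so μ = λ/ρ
μ ≥ 10.1/0.73 = 13.8356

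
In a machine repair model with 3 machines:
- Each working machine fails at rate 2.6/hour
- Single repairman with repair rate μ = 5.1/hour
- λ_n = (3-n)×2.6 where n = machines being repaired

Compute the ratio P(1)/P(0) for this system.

P(1)/P(0) = ∏_{i=0}^{1-1} λ_i/μ_{i+1}
= (3-0)×2.6/5.1
= 1.5294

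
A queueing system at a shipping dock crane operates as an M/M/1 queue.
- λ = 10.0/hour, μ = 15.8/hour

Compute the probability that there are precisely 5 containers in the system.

ρ = λ/μ = 10.0/15.8 = 0.6329
P(n) = (1-ρ)ρⁿ
P(5) = (1-0.6329) × 0.6329^5
P(5) = 0.36710 × 0.10155
P(5) = 0.03728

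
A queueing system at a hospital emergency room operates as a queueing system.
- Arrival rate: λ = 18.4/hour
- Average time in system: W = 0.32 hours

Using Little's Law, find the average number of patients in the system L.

Little's Law: L = λW
L = 18.4 × 0.32 = 5.8880 patients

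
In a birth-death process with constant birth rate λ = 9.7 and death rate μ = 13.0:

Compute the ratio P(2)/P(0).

For constant rates: P(n)/P(0) = (λ/μ)^n
P(2)/P(0) = (9.7/13.0)^2 = 0.74615^2 = 0.5567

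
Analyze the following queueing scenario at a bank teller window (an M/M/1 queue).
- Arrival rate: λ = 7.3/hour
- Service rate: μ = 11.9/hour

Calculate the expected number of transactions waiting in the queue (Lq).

ρ = λ/μ = 7.3/11.9 = 0.6134
For M/M/1: Lq = λ²/(μ(μ-λ))
Lq = 53.29/(11.9 × 4.60)
Lq = 0.9735 transactions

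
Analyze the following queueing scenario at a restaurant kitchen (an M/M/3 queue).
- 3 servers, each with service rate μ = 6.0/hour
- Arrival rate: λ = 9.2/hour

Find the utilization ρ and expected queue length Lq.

Traffic intensity: ρ = λ/(cμ) = 9.2/(3×6.0) = 0.5111
Since ρ = 0.5111 < 1, system is stable.
Offered load a = λ/μ = cρ = 9.2/6.0 = 1.5333
P₀ = [ Σₙ₌₀^2 aⁿ/n! + a^3/(3!(1-ρ)) ]⁻¹
Σ = a^0/0! + a^1/1! + a^2/2! = 1.0000 + 1.5333 + 1.1756 = 3.7089
a^3/(3!(1-ρ)) = 3.6050/(6 × 0.48889) = 1.2290
P₀ = 1/(3.7089 + 1.2290) = 0.2025
Lq = P₀·a^3·ρ / (3!(1-ρ)²) = 0.2025 × 3.6050 × 0.5111 / (6 × 0.2390) = 0.2602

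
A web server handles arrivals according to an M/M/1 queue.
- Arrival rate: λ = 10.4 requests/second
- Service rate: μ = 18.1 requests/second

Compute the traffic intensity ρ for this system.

Server utilization: ρ = λ/μ
ρ = 10.4/18.1 = 0.5746
The server is busy 57.46% of the time.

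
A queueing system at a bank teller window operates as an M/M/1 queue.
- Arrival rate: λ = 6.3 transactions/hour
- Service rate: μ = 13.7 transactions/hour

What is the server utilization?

Server utilization: ρ = λ/μ
ρ = 6.3/13.7 = 0.4599
The server is busy 45.99% of the time.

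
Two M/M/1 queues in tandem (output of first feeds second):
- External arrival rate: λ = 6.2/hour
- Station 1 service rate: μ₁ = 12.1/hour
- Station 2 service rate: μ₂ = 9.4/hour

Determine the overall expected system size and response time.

By Jackson's theorem, each station behaves as independent M/M/1.
Station 1: ρ₁ = 6.2/12.1 = 0.5124, L₁ = ρ₁/(1-ρ₁) = λ/(μ₁-λ) = 6.2/5.90 = 1.0508
Station 2: ρ₂ = 6.2/9.4 = 0.6596, L₂ = ρ₂/(1-ρ₂) = λ/(μ₂-λ) = 6.2/3.20 = 1.9375
Total: L = L₁ + L₂ = 1.0508 + 1.9375 = 2.9883
W = L/λ = 2.9883/6.2 = 0.4820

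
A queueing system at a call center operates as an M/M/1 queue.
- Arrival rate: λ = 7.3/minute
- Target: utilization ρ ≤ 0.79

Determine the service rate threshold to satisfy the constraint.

ρ = λ/μ, so μ = λ/ρ
μ ≥ 7.3/0.79 = 9.2405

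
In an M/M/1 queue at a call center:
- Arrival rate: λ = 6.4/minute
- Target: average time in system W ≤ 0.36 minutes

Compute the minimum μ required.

For M/M/1: W = 1/(μ-λ)
Need W ≤ 0.36, so 1/(μ-λ) ≤ 0.36
μ - λ ≥ 1/0.36 = 2.7778
μ ≥ 6.4 + 2.7778 = 9.1778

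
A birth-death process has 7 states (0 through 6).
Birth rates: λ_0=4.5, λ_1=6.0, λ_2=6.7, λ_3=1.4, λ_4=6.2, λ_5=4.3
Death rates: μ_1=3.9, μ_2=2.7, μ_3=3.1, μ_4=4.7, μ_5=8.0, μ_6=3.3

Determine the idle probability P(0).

Ratios P(n)/P(0) = (λ₀···λₙ₋₁)/(μ₁···μₙ):
P(1)/P(0) = (4.5)/(3.9) = 1.15385
P(2)/P(0) = (4.5×6.0)/(3.9×2.7) = 2.56410
P(3)/P(0) = (4.5×6.0×6.7)/(3.9×2.7×3.1) = 5.54177
P(4)/P(0) = (4.5×6.0×6.7×1.4)/(3.9×2.7×3.1×4.7) = 1.65074
P(5)/P(0) = (4.5×6.0×6.7×1.4×6.2)/(3.9×2.7×3.1×4.7×8.0) = 1.27932
P(6)/P(0) = (4.5×6.0×6.7×1.4×6.2×4.3)/(3.9×2.7×3.1×4.7×8.0×3.3) = 1.66700

Normalization: ∑ P(n) = 1
P(0) × (1.00000 + 1.15385 + 2.56410 + 5.54177 + 1.65074 + 1.27932 + 1.66700) = 1
P(0) × 14.8568 = 1
P(0) = 1/14.8568 = 0.06731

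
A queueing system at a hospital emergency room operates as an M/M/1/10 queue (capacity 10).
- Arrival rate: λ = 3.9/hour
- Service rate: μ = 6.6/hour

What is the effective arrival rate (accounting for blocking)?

ρ = λ/μ = 3.9/6.6 = 0.59091
P₀ = (1-ρ)/(1-ρ^(K+1)) = (1-0.59091)/(1-0.59091^11) = 0.40909/0.99693 = 0.4103
P_K = P₀×ρ^K = 0.4103 × 0.59091^10 = 0.4103 × 0.005191 = 0.002130
λ_eff = λ(1-P_K) = 3.9 × (1 - 0.002130) = 3.9 × 0.99787 = 3.8917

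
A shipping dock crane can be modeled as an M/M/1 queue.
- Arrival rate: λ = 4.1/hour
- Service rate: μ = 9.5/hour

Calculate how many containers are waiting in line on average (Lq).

ρ = λ/μ = 4.1/9.5 = 0.4316
For M/M/1: Lq = λ²/(μ(μ-λ))
Lq = 16.81/(9.5 × 5.40)
Lq = 0.3277 containers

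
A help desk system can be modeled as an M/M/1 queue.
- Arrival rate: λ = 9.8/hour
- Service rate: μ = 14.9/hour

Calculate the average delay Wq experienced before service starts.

First, compute utilization: ρ = λ/μ = 9.8/14.9 = 0.6577
For M/M/1: Wq = λ/(μ(μ-λ))
Wq = 9.8/(14.9 × (14.9-9.8))
Wq = 9.8/(14.9 × 5.10)
Wq = 0.1290 hours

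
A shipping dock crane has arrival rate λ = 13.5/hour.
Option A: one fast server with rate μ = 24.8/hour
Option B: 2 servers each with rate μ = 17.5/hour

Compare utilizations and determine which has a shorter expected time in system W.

Option A: single server μ = 24.8 (M/M/1)
  ρ_A = 13.5/24.8 = 0.5444
  W_A = 1/(μ-λ) = 1/(24.8-13.5) = 1/11.30 = 0.08850

Option B: 2 servers μ = 17.5 (M/M/2)
  ρ_B = λ/(cμ) = 13.5/(2×17.5) = 0.3857
  Offered load a = λ/μ = cρ = 13.5/17.5 = 0.7714
  P₀ = [ Σₙ₌₀^1 aⁿ/n! + a^2/(2!(1-ρ)) ]⁻¹
  Σ = a^0/0! + a^1/1! = 1.0000 + 0.7714 = 1.7714
  a^2/(2!(1-ρ)) = 0.5951/(2 × 0.6143) = 0.4844
  P₀ = 1/(1.7714 + 0.4844) = 0.4433
  Lq = P₀·a^2·ρ / (2!(1-ρ)²) = 0.4433 × 0.5951 × 0.3857 / (2 × 0.3773) = 0.1348
  Wq_B = Lq/λ = 0.13483/13.5 = 0.009987
  W_B = Wq_B + 1/μ = 0.009987 + 0.05714 = 0.06713

Since W_B = 0.06713 < W_A = 0.08850, Option B (multiple servers) has the shorter time in system.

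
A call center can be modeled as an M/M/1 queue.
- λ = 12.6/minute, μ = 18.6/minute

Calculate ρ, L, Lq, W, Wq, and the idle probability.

Step 1: ρ = λ/μ = 12.6/18.6 = 0.6774
Step 2: L = λ/(μ-λ) = 12.6/6.00 = 2.1000
Step 3: Lq = λ²/(μ(μ-λ)) = 158.76/(18.6×6.00) = 1.4226
Step 4: W = 1/(μ-λ) = 1/6.00 = 0.16667
Step 5: Wq = λ/(μ(μ-λ)) = 12.6/(18.6×6.00) = 0.1129
Step 6: P(0) = 1-ρ = 0.3226
Verify: L = λW = 12.6×0.16667 = 2.1000 ✔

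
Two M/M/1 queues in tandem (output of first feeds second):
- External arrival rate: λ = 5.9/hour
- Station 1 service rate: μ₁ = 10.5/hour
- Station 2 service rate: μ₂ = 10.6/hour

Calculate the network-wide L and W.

By Jackson's theorem, each station behaves as independent M/M/1.
Station 1: ρ₁ = 5.9/10.5 = 0.5619, L₁ = ρ₁/(1-ρ₁) = λ/(μ₁-λ) = 5.9/4.60 = 1.2826
Station 2: ρ₂ = 5.9/10.6 = 0.5566, L₂ = ρ₂/(1-ρ₂) = λ/(μ₂-λ) = 5.9/4.70 = 1.2553
Total: L = L₁ + L₂ = 1.2826 + 1.2553 = 2.5379
W = L/λ = 2.5379/5.9 = 0.4302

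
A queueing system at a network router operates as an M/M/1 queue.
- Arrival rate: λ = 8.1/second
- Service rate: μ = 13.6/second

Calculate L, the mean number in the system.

ρ = λ/μ = 8.1/13.6 = 0.5956
For M/M/1: L = λ/(μ-λ)
L = 8.1/(13.6-8.1) = 8.1/5.50
L = 1.4727 packets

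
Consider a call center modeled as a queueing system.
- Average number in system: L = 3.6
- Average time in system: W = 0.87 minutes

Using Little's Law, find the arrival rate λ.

Little's Law: L = λW, so λ = L/W
λ = 3.6/0.87 = 4.1379 calls/minute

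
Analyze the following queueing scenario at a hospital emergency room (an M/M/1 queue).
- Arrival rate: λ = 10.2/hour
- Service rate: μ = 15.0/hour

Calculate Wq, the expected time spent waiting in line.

First, compute utilization: ρ = λ/μ = 10.2/15.0 = 0.6800
For M/M/1: Wq = λ/(μ(μ-λ))
Wq = 10.2/(15.0 × (15.0-10.2))
Wq = 10.2/(15.0 × 4.80)
Wq = 0.1417 hours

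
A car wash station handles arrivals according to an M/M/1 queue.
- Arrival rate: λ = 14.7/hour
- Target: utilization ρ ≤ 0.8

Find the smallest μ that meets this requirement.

ρ = λ/μ, so μ = λ/ρ
μ ≥ 14.7/0.8 = 18.3750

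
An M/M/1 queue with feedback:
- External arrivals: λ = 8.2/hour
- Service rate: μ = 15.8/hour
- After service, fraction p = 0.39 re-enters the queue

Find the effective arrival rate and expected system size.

Effective arrival rate: λ_eff = λ/(1-p) = 8.2/(1-0.39) = 8.2/0.61 = 13.4426
ρ = λ_eff/μ = 13.4426/15.8 = 0.8508
L = ρ/(1-ρ) = 0.8508/(1-0.8508) = 5.7024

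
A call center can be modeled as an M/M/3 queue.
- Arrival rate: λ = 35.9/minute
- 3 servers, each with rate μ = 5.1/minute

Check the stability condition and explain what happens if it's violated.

Stability requires ρ = λ/(cμ) < 1
ρ = 35.9/(3 × 5.1) = 35.9/15.30 = 2.3464
Since 2.3464 ≥ 1, the system is UNSTABLE.
Need c > λ/μ = 35.9/5.1 = 7.04.
Minimum servers needed: c = 8.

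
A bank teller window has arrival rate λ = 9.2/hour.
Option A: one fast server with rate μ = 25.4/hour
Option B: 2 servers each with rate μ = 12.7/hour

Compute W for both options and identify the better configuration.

Option A: single server μ = 25.4 (M/M/1)
  ρ_A = 9.2/25.4 = 0.3622
  W_A = 1/(μ-λ) = 1/(25.4-9.2) = 1/16.20 = 0.06173

Option B: 2 servers μ = 12.7 (M/M/2)
  ρ_B = λ/(cμ) = 9.2/(2×12.7) = 0.3622
  Offered load a = λ/μ = cρ = 9.2/12.7 = 0.7244
  P₀ = [ Σₙ₌₀^1 aⁿ/n! + a^2/(2!(1-ρ)) ]⁻¹
  Σ = a^0/0! + a^1/1! = 1.0000 + 0.7244 = 1.7244
  a^2/(2!(1-ρ)) = 0.5248/(2 × 0.6378) = 0.4114
  P₀ = 1/(1.7244 + 0.4114) = 0.4682
  Lq = P₀·a^2·ρ / (2!(1-ρ)²) = 0.4682 × 0.5248 × 0.3622 / (2 × 0.4068) = 0.1094
  Wq_B = Lq/λ = 0.1094/9.2 = 0.01189
  W_B = Wq_B + 1/μ = 0.01189 + 0.07874 = 0.09063

Since W_A = 0.06173 < W_B = 0.09063, Option A (single fast server) has the shorter time in system.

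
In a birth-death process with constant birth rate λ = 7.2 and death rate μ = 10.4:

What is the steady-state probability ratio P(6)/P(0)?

For constant rates: P(n)/P(0) = (λ/μ)^n
P(6)/P(0) = (7.2/10.4)^6 = 0.6923^6 = 0.1101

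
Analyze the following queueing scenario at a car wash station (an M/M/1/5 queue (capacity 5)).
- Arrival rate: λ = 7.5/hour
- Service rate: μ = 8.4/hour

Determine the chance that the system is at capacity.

ρ = λ/μ = 7.5/8.4 = 0.892857
P₀ = (1-ρ)/(1-ρ^(K+1)) = (1-0.892857)/(1-0.892857^6) = 0.10714/0.49337 = 0.2172
P_K = P₀×ρ^K = 0.2172 × 0.892857^5 = 0.2172 × 0.5674 = 0.1232
Blocking probability = 12.32%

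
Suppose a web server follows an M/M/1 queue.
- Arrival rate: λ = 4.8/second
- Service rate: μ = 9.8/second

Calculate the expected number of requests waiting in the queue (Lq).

ρ = λ/μ = 4.8/9.8 = 0.4898
For M/M/1: Lq = λ²/(μ(μ-λ))
Lq = 23.04/(9.8 × 5.00)
Lq = 0.4702 requests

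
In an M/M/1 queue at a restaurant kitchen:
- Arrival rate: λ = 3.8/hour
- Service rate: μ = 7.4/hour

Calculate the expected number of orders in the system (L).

ρ = λ/μ = 3.8/7.4 = 0.5135
For M/M/1: L = λ/(μ-λ)
L = 3.8/(7.4-3.8) = 3.8/3.60
L = 1.0556 orders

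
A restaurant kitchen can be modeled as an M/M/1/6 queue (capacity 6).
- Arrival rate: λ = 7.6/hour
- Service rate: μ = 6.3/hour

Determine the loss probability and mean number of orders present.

ρ = λ/μ = 7.6/6.3 = 1.20635
P₀ = (1-ρ)/(1-ρ^(K+1)) = (1-1.20635)/(1-1.20635^7) = -0.20635/-2.7180 = 0.07592
P_K = P₀×ρ^K = 0.07592 × 1.20635^6 = 0.07592 × 3.0821 = 0.2340
Blocking probability P_6 = 0.2340 (23.40%)
L = ρ[1 - (K+1)ρ^K + Kρ^(K+1)] / [(1-ρ)(1-ρ^(K+1))]
L = 1.20635 × (1 - 7×3.082052 + 6×3.718034) / ((1 - 1.20635) × (1 - 3.718034)) = 3.7293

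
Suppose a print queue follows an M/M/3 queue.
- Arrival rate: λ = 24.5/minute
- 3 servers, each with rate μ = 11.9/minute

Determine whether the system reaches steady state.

Stability requires ρ = λ/(cμ) < 1
ρ = 24.5/(3 × 11.9) = 24.5/35.70 = 0.6863
Since 0.6863 < 1, the system is STABLE.
The servers are busy 68.63% of the time.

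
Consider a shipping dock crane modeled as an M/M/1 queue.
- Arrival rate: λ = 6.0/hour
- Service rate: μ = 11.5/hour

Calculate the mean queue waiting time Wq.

First, compute utilization: ρ = λ/μ = 6.0/11.5 = 0.5217
For M/M/1: Wq = λ/(μ(μ-λ))
Wq = 6.0/(11.5 × (11.5-6.0))
Wq = 6.0/(11.5 × 5.50)
Wq = 0.09486 hours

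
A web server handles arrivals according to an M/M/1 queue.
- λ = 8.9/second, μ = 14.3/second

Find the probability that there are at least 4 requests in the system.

ρ = λ/μ = 8.9/14.3 = 0.62238
P(N ≥ n) = ρⁿ
P(N ≥ 4) = 0.62238^4
P(N ≥ 4) = 0.1500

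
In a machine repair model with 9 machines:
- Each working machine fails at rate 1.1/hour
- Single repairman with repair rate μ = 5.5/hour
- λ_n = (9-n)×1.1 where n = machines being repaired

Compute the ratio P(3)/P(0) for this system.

P(3)/P(0) = ∏_{i=0}^{3-1} λ_i/μ_{i+1}
= (9-0)×1.1/5.5 × (9-1)×1.1/5.5 × (9-2)×1.1/5.5
= 4.0320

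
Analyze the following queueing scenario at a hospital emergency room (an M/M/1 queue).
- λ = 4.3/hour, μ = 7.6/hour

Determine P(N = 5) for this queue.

ρ = λ/μ = 4.3/7.6 = 0.5658
P(n) = (1-ρ)ρⁿ
P(5) = (1-0.5658) × 0.5658^5
P(5) = 0.43420 × 0.057985
P(5) = 0.02518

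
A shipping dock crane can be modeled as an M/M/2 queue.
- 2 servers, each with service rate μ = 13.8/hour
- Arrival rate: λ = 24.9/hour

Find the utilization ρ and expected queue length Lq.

Traffic intensity: ρ = λ/(cμ) = 24.9/(2×13.8) = 0.9022
Since ρ = 0.9022 < 1, system is stable.
Offered load a = λ/μ = cρ = 24.9/13.8 = 1.8043
P₀ = [ Σₙ₌₀^1 aⁿ/n! + a^2/(2!(1-ρ)) ]⁻¹
Σ = a^0/0! + a^1/1! = 1.0000 + 1.8043 = 2.8043
a^2/(2!(1-ρ)) = 3.25567/(2 × 0.0978261) = 16.6401
P₀ = 1/(2.8043 + 16.6401) = 0.05143
Lq = P₀·a^2·ρ / (2!(1-ρ)²) = 0.0514286 × 3.25567 × 0.902174 / (2 × 0.00956994) = 7.8922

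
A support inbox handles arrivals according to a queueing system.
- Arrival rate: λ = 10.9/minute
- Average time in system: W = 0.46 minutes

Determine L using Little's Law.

Little's Law: L = λW
L = 10.9 × 0.46 = 5.0140 emails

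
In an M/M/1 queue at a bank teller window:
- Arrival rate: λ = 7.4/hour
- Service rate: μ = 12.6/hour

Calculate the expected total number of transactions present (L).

ρ = λ/μ = 7.4/12.6 = 0.5873
For M/M/1: L = λ/(μ-λ)
L = 7.4/(12.6-7.4) = 7.4/5.20
L = 1.4231 transactions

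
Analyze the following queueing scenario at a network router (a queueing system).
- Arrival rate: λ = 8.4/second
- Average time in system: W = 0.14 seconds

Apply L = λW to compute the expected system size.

Little's Law: L = λW
L = 8.4 × 0.14 = 1.1760 packets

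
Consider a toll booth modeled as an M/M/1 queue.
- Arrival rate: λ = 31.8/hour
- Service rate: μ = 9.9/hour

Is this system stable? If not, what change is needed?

Stability requires ρ = λ/(cμ) < 1
ρ = 31.8/(1 × 9.9) = 31.8/9.90 = 3.2121
Since 3.2121 ≥ 1, the system is UNSTABLE.
Queue grows without bound. Need μ > λ = 31.8.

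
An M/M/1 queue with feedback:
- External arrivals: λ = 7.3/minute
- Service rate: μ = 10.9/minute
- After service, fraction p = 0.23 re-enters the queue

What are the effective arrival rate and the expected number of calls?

Effective arrival rate: λ_eff = λ/(1-p) = 7.3/(1-0.23) = 7.3/0.77 = 9.480519
ρ = λ_eff/μ = 9.480519/10.9 = 0.8697724
L = ρ/(1-ρ) = 0.8697724/(1-0.8697724) = 6.6789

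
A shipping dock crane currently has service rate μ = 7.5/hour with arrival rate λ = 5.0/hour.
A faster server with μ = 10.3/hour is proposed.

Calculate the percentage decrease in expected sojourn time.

System 1: ρ₁ = 5.0/7.5 = 0.6667, W₁ = 1/(7.5-5.0) = 0.4000
System 2: ρ₂ = 5.0/10.3 = 0.4854, W₂ = 1/(10.3-5.0) = 0.1887
Improvement: (W₁-W₂)/W₁ = (0.4000-0.1887)/0.4000 = 52.83%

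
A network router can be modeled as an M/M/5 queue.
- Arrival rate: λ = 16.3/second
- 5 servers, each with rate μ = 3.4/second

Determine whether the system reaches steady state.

Stability requires ρ = λ/(cμ) < 1
ρ = 16.3/(5 × 3.4) = 16.3/17.00 = 0.9588
Since 0.9588 < 1, the system is STABLE.
The servers are busy 95.88% of the time.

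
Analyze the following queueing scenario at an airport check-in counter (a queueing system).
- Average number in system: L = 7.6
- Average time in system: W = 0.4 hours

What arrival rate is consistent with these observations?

Little's Law: L = λW, so λ = L/W
λ = 7.6/0.4 = 19.0000 passengers/hour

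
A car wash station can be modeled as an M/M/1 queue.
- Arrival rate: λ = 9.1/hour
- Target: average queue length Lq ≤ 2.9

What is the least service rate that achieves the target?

For M/M/1: Lq = λ²/(μ(μ-λ))
Need Lq ≤ 2.9, i.e. μ(μ-λ) ≥ λ²/2.9
μ² - 9.1μ - 82.81/2.9 ≥ 0  →  μ² - 9.1μ - 28.55517 ≥ 0
Quadratic formula (positive root): μ = [λ + √(λ² + 4×28.55517)]/2
Discriminant: 82.81 + 4×28.55517 = 197.0307, √197.0307 = 14.0368
μ ≥ (9.1 + 14.0368)/2 = 11.5684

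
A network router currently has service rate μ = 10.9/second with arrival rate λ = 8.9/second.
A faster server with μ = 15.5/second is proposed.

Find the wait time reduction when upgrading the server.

System 1: ρ₁ = 8.9/10.9 = 0.8165, W₁ = 1/(10.9-8.9) = 0.5000
System 2: ρ₂ = 8.9/15.5 = 0.5742, W₂ = 1/(15.5-8.9) = 0.1515
Improvement: (W₁-W₂)/W₁ = (0.5000-0.1515)/0.5000 = 69.70%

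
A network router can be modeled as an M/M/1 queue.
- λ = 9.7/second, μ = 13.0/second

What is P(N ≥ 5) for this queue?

ρ = λ/μ = 9.7/13.0 = 0.74615
P(N ≥ n) = ρⁿ
P(N ≥ 5) = 0.74615^5
P(N ≥ 5) = 0.2313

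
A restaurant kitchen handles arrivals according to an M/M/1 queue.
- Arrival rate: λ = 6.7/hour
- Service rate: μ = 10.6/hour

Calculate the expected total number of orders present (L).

ρ = λ/μ = 6.7/10.6 = 0.6321
For M/M/1: L = λ/(μ-λ)
L = 6.7/(10.6-6.7) = 6.7/3.90
L = 1.7179 orders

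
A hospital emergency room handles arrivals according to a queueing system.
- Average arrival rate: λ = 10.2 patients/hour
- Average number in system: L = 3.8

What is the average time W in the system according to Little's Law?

Little's Law: L = λW, so W = L/λ
W = 3.8/10.2 = 0.3725 hours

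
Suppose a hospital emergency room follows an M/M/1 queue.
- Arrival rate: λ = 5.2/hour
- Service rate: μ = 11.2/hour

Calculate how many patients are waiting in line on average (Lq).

ρ = λ/μ = 5.2/11.2 = 0.4643
For M/M/1: Lq = λ²/(μ(μ-λ))
Lq = 27.04/(11.2 × 6.00)
Lq = 0.4024 patients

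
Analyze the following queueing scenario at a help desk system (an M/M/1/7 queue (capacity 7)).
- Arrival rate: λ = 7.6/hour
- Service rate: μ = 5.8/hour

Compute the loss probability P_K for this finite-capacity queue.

ρ = λ/μ = 7.6/5.8 = 1.31034
P₀ = (1-ρ)/(1-ρ^(K+1)) = (1-1.31034)/(1-1.31034^8) = -0.3103/-7.6910 = 0.04035
P_K = P₀×ρ^K = 0.04035 × 1.31034^7 = 0.04035 × 6.6327 = 0.2676
Blocking probability = 26.76%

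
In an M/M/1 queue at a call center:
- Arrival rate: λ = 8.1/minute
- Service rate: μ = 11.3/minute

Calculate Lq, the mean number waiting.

ρ = λ/μ = 8.1/11.3 = 0.7168
For M/M/1: Lq = λ²/(μ(μ-λ))
Lq = 65.61/(11.3 × 3.20)
Lq = 1.8144 calls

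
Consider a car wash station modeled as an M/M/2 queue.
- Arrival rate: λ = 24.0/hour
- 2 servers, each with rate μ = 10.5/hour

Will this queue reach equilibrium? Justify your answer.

Stability requires ρ = λ/(cμ) < 1
ρ = 24.0/(2 × 10.5) = 24.0/21.00 = 1.1429
Since 1.1429 ≥ 1, the system is UNSTABLE.
Need c > λ/μ = 24.0/10.5 = 2.29.
Minimum servers needed: c = 3.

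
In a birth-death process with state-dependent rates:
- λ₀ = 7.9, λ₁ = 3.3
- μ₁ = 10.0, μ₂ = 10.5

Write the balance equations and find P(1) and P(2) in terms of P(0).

Balance equations:
State 0: λ₀P₀ = μ₁P₁ → P₁ = (λ₀/μ₁)P₀ = (7.9/10.0)P₀ = 0.7900P₀
State 1: P₂ = (λ₀λ₁)/(μ₁μ₂)P₀ = (7.9×3.3)/(10.0×10.5)P₀ = 0.2483P₀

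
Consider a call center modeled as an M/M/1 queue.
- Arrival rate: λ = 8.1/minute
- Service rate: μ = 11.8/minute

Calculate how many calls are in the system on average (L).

ρ = λ/μ = 8.1/11.8 = 0.6864
For M/M/1: L = λ/(μ-λ)
L = 8.1/(11.8-8.1) = 8.1/3.70
L = 2.1892 calls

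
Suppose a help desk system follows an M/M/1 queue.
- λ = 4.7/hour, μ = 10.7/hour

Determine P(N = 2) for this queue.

ρ = λ/μ = 4.7/10.7 = 0.4393
P(n) = (1-ρ)ρⁿ
P(2) = (1-0.4393) × 0.4393^2
P(2) = 0.5607 × 0.1930
P(2) = 0.1082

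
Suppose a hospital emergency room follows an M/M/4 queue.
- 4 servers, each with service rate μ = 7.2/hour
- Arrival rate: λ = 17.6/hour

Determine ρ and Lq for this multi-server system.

Traffic intensity: ρ = λ/(cμ) = 17.6/(4×7.2) = 0.6111
Since ρ = 0.6111 < 1, system is stable.
Offered load a = λ/μ = cρ = 17.6/7.2 = 2.4444
P₀ = [ Σₙ₌₀^3 aⁿ/n! + a^4/(4!(1-ρ)) ]⁻¹
Σ = a^0/0! + a^1/1! + a^2/2! + a^3/3! = 1.0000 + 2.4444 + 2.9877 + 2.4344 = 8.8665
a^4/(4!(1-ρ)) = 35.7043/(24 × 0.388889) = 3.8255
P₀ = 1/(8.8665 + 3.8255) = 0.07879
Lq = P₀·a^4·ρ / (4!(1-ρ)²) = 0.0787901 × 35.7043 × 0.611111 / (24 × 0.151235) = 0.4736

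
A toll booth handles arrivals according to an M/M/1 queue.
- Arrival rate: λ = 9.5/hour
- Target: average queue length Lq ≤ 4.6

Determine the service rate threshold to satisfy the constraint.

For M/M/1: Lq = λ²/(μ(μ-λ))
Need Lq ≤ 4.6, i.e. μ(μ-λ) ≥ λ²/4.6
μ² - 9.5μ - 90.25/4.6 ≥ 0  →  μ² - 9.5μ - 19.619565 ≥ 0
Quadratic formula (positive root): μ = [λ + √(λ² + 4×19.619565)]/2
Discriminant: 90.25 + 4×19.619565 = 168.72826, √168.72826 = 12.98954
μ ≥ (9.5 + 12.98954)/2 = 11.2448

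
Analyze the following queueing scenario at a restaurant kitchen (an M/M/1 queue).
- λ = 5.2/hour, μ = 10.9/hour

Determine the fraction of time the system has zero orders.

ρ = λ/μ = 5.2/10.9 = 0.4771
P(0) = 1 - ρ = 1 - 0.4771 = 0.5229
The server is idle 52.29% of the time.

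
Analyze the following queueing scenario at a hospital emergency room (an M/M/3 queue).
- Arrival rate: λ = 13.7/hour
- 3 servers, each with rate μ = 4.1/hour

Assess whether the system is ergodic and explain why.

Stability requires ρ = λ/(cμ) < 1
ρ = 13.7/(3 × 4.1) = 13.7/12.30 = 1.1138
Since 1.1138 ≥ 1, the system is UNSTABLE.
Need c > λ/μ = 13.7/4.1 = 3.34.
Minimum servers needed: c = 4.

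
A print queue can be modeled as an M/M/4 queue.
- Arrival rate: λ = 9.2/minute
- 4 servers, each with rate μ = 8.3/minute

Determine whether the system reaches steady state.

Stability requires ρ = λ/(cμ) < 1
ρ = 9.2/(4 × 8.3) = 9.2/33.20 = 0.2771
Since 0.2771 < 1, the system is STABLE.
The servers are busy 27.71% of the time.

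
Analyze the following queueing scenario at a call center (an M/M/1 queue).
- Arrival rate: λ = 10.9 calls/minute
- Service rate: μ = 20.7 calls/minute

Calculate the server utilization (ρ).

Server utilization: ρ = λ/μ
ρ = 10.9/20.7 = 0.5266
The server is busy 52.66% of the time.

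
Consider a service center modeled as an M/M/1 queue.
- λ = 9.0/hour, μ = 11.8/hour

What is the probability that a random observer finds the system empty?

ρ = λ/μ = 9.0/11.8 = 0.7627
P(0) = 1 - ρ = 1 - 0.7627 = 0.2373
The server is idle 23.73% of the time.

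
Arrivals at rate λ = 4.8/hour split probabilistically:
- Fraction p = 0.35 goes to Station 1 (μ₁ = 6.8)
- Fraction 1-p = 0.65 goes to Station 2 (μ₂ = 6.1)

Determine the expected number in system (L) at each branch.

Effective rates: λ₁ = 4.8×0.35 = 1.68, λ₂ = 4.8×0.65 = 3.12
Station 1: ρ₁ = 1.68/6.8 = 0.24706, L₁ = ρ₁/(1-ρ₁) = 0.24706/(1-0.24706) = 0.3281
Station 2: ρ₂ = 3.12/6.1 = 0.51148, L₂ = ρ₂/(1-ρ₂) = 0.51148/(1-0.51148) = 1.0470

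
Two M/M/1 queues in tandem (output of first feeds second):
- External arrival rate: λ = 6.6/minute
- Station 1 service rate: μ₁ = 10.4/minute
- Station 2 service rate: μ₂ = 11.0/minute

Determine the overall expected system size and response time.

By Jackson's theorem, each station behaves as independent M/M/1.
Station 1: ρ₁ = 6.6/10.4 = 0.6346, L₁ = ρ₁/(1-ρ₁) = λ/(μ₁-λ) = 6.6/3.80 = 1.7368
Station 2: ρ₂ = 6.6/11.0 = 0.6000, L₂ = ρ₂/(1-ρ₂) = λ/(μ₂-λ) = 6.6/4.40 = 1.5000
Total: L = L₁ + L₂ = 1.7368 + 1.5000 = 3.2368
W = L/λ = 3.2368/6.6 = 0.4904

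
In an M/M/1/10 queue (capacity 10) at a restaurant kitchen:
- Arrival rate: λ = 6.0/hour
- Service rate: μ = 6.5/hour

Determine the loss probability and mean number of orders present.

ρ = λ/μ = 6.0/6.5 = 0.92308
P₀ = (1-ρ)/(1-ρ^(K+1)) = (1-0.92308)/(1-0.92308^11) = 0.07692/0.5854 = 0.1314
P_K = P₀×ρ^K = 0.1314 × 0.92308^10 = 0.1314 × 0.4492 = 0.05902
Blocking probability P_10 = 0.05902 (5.90%)
L = ρ[1 - (K+1)ρ^K + Kρ^(K+1)] / [(1-ρ)(1-ρ^(K+1))]
L = 0.92308 × (1 - 11×0.449152 + 10×0.414603) / ((1 - 0.92308) × (1 - 0.414603)) = 4.2098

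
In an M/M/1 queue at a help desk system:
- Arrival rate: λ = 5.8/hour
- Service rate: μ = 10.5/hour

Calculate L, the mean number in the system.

ρ = λ/μ = 5.8/10.5 = 0.5524
For M/M/1: L = λ/(μ-λ)
L = 5.8/(10.5-5.8) = 5.8/4.70
L = 1.2340 tickets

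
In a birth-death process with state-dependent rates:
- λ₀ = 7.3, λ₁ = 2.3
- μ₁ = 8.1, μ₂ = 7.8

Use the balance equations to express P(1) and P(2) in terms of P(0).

Balance equations:
State 0: λ₀P₀ = μ₁P₁ → P₁ = (λ₀/μ₁)P₀ = (7.3/8.1)P₀ = 0.9012P₀
State 1: P₂ = (λ₀λ₁)/(μ₁μ₂)P₀ = (7.3×2.3)/(8.1×7.8)P₀ = 0.2657P₀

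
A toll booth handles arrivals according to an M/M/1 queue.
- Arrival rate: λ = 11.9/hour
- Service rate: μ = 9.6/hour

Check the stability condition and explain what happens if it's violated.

Stability requires ρ = λ/(cμ) < 1
ρ = 11.9/(1 × 9.6) = 11.9/9.60 = 1.2396
Since 1.2396 ≥ 1, the system is UNSTABLE.
Queue grows without bound. Need μ > λ = 11.9.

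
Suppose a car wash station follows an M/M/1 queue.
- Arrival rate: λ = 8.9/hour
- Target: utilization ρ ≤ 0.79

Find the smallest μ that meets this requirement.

ρ = λ/μ, so μ = λ/ρ
μ ≥ 8.9/0.79 = 11.2658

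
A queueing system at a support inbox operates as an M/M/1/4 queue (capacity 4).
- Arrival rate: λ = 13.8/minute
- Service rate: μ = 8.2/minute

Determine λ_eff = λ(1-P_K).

ρ = λ/μ = 13.8/8.2 = 1.6829
P₀ = (1-ρ)/(1-ρ^(K+1)) = (1-1.6829)/(1-1.6829^5) = -0.6829/-12.4987 = 0.05464
P_K = P₀×ρ^K = 0.05464 × 1.6829^4 = 0.05464 × 8.0211 = 0.4383
λ_eff = λ(1-P_K) = 13.8 × (1 - 0.43826) = 13.8 × 0.56174 = 7.7520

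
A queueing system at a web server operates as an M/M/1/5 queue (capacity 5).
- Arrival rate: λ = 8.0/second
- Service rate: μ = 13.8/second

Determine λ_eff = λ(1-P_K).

ρ = λ/μ = 8.0/13.8 = 0.5797
P₀ = (1-ρ)/(1-ρ^(K+1)) = (1-0.5797)/(1-0.5797^6) = 0.4203/0.9620 = 0.4369
P_K = P₀×ρ^K = 0.4369 × 0.5797^5 = 0.4369 × 0.06547 = 0.02860
λ_eff = λ(1-P_K) = 8.0 × (1 - 0.02860) = 8.0 × 0.9714 = 7.7712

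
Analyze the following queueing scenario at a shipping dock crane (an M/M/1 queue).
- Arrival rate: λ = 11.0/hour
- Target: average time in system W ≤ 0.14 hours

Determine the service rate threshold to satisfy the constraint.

For M/M/1: W = 1/(μ-λ)
Need W ≤ 0.14, so 1/(μ-λ) ≤ 0.14
μ - λ ≥ 1/0.14 = 7.1429
μ ≥ 11.0 + 7.1429 = 18.1429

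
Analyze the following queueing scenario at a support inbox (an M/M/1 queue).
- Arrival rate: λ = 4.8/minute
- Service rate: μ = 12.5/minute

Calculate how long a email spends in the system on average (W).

First, compute utilization: ρ = λ/μ = 4.8/12.5 = 0.3840
For M/M/1: W = 1/(μ-λ)
W = 1/(12.5-4.8) = 1/7.70
W = 0.1299 minutes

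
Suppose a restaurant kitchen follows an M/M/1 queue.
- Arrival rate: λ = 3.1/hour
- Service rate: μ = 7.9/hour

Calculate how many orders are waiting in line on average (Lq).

ρ = λ/μ = 3.1/7.9 = 0.3924
For M/M/1: Lq = λ²/(μ(μ-λ))
Lq = 9.61/(7.9 × 4.80)
Lq = 0.2534 orders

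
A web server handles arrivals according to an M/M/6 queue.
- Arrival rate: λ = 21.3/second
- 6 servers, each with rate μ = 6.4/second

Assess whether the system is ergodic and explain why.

Stability requires ρ = λ/(cμ) < 1
ρ = 21.3/(6 × 6.4) = 21.3/38.40 = 0.5547
Since 0.5547 < 1, the system is STABLE.
The servers are busy 55.47% of the time.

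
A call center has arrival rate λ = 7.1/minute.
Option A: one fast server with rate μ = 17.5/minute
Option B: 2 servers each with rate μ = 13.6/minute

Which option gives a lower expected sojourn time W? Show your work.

Option A: single server μ = 17.5 (M/M/1)
  ρ_A = 7.1/17.5 = 0.4057
  W_A = 1/(μ-λ) = 1/(17.5-7.1) = 1/10.40 = 0.09615

Option B: 2 servers μ = 13.6 (M/M/2)
  ρ_B = λ/(cμ) = 7.1/(2×13.6) = 0.2610
  Offered load a = λ/μ = cρ = 7.1/13.6 = 0.5221
  P₀ = [ Σₙ₌₀^1 aⁿ/n! + a^2/(2!(1-ρ)) ]⁻¹
  Σ = a^0/0! + a^1/1! = 1.0000 + 0.5221 = 1.5221
  a^2/(2!(1-ρ)) = 0.2725/(2 × 0.7390) = 0.1844
  P₀ = 1/(1.5221 + 0.1844) = 0.5860
  Lq = P₀·a^2·ρ / (2!(1-ρ)²) = 0.58601 × 0.27255 × 0.26103 / (2 × 0.54608) = 0.03817
  Wq_B = Lq/λ = 0.03817/7.1 = 0.005376
  W_B = Wq_B + 1/μ = 0.005376 + 0.07353 = 0.07891

Since W_B = 0.07891 < W_A = 0.09615, Option B (multiple servers) has the shorter time in system.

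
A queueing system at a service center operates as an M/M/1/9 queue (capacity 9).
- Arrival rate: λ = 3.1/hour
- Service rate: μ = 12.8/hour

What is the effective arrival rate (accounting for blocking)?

ρ = λ/μ = 3.1/12.8 = 0.242188
P₀ = (1-ρ)/(1-ρ^(K+1)) = (1-0.242188)/(1-0.242188^10) = 0.7578/1.0000 = 0.7578
P_K = P₀×ρ^K = 0.75781 × 0.242188^9 = 0.75781 × 0.0000028666 = 0.000002172
λ_eff = λ(1-P_K) = 3.1 × (1 - 0.000002172) = 3.1 × 1.0000 = 3.1000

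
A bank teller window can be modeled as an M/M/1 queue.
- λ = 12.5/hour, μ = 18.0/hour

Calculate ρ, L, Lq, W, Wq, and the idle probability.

Step 1: ρ = λ/μ = 12.5/18.0 = 0.6944
Step 2: L = λ/(μ-λ) = 12.5/5.50 = 2.2727
Step 3: Lq = λ²/(μ(μ-λ)) = 156.25/(18.0×5.50) = 1.5783
Step 4: W = 1/(μ-λ) = 1/5.50 = 0.181818
Step 5: Wq = λ/(μ(μ-λ)) = 12.5/(18.0×5.50) = 0.1263
Step 6: P(0) = 1-ρ = 0.3056
Verify: L = λW = 12.5×0.181818 = 2.2727 ✔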